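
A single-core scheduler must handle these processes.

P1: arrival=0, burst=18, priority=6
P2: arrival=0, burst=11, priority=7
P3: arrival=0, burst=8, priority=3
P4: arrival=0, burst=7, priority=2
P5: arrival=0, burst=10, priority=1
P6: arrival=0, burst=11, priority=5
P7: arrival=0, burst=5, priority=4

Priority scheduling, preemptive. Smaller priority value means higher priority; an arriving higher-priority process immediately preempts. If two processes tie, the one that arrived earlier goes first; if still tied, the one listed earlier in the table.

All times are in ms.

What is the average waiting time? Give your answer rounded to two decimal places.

Timeline: | P5 0-10 | P4 10-17 | P3 17-25 | P7 25-30 | P6 30-41 | P1 41-59 | P2 59-70 |
Completion: P1=59  P2=70  P3=25  P4=17  P5=10  P6=41  P7=30
Turnaround (C−A): P1=59  P2=70  P3=25  P4=17  P5=10  P6=41  P7=30
Waiting times: P1=41, P2=59, P3=17, P4=10, P5=0, P6=30, P7=25
Average waiting = (41+59+17+10+0+30+25) / 7 = 182/7 = 26.00

26.00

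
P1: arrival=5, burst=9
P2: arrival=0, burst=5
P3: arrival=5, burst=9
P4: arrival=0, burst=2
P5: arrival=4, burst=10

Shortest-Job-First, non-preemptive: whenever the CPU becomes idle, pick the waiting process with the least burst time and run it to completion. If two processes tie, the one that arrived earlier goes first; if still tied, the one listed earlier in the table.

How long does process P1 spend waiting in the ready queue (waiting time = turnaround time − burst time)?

2

Schedule: | P4 0-2 | P2 2-7 | P1 7-16 | P3 16-25 | P5 25-35 |
Completion: P1=16  P2=7  P3=25  P4=2  P5=35
Waiting(P1) = turnaround − burst = 11 − 9 = 2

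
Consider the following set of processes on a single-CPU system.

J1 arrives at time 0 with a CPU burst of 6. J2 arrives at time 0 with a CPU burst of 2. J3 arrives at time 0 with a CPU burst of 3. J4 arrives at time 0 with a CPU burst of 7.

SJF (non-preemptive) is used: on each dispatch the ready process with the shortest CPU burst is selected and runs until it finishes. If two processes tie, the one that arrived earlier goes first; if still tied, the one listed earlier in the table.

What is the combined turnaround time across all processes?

36

Gantt: | J2 0-2 | J3 2-5 | J1 5-11 | J4 11-18 |
Completion: J1=11  J2=2  J3=5  J4=18
Turnaround (C−A): J1=11  J2=2  J3=5  J4=18
Turnaround = completion − arrival: J1=11, J2=2, J3=5, J4=18
Total turnaround = 11 + 2 + 5 + 18 = 36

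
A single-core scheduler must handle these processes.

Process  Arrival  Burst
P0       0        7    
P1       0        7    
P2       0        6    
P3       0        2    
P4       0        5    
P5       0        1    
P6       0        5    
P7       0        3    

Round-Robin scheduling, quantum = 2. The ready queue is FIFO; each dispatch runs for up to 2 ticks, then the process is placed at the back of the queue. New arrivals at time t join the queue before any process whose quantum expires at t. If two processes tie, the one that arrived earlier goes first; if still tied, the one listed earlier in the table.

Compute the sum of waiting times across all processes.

Schedule: | P0 0-2 | P1 2-4 | P2 4-6 | P3 6-8 | P4 8-10 | P5 10-11 | P6 11-13 | P7 13-15 | P0 15-17 | P1 17-19 | P2 19-21 | P4 21-23 | P6 23-25 | P7 25-26 | P0 26-28 | P1 28-30 | P2 30-32 | P4 32-33 | P6 33-34 | P0 34-35 | P1 35-36 |
Completion: P0=35  P1=36  P2=32  P3=8  P4=33  P5=11  P6=34  P7=26
Waiting = turnaround − burst: P0=28, P1=29, P2=26, P3=6, P4=28, P5=10, P6=29, P7=23
Total waiting = 28 + 29 + 26 + 6 + 28 + 10 + 29 + 23 = 179

179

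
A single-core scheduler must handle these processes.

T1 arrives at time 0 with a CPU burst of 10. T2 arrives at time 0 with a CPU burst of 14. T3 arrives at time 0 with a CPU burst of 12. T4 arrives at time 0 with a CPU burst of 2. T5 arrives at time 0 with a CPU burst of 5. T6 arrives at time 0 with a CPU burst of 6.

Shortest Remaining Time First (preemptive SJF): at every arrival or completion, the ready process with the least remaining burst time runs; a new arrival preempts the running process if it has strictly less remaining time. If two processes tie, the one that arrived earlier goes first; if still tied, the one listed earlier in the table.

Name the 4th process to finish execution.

Schedule: | T4 0-2 | T5 2-7 | T6 7-13 | T1 13-23 | T3 23-35 | T2 35-49 |
Completion: T1=23  T2=49  T3=35  T4=2  T5=7  T6=13
Turnaround (C−A): T1=23  T2=49  T3=35  T4=2  T5=7  T6=13
Finish order: T4 → T5 → T6 → T1 → T3 → T2

T1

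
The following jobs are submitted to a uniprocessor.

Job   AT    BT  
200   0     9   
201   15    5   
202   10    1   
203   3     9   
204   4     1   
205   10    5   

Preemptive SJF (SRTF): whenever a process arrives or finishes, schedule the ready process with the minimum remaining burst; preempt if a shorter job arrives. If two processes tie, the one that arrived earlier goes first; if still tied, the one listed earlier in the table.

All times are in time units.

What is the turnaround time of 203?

Gantt: | 200 0-4 | 204 4-5 | 200 5-10 | 202 10-11 | 205 11-16 | 201 16-21 | 203 21-30 |
Completion: 200=10  201=21  202=11  203=30  204=5  205=16
Turnaround (C−A): 200=10  201=6  202=1  203=27  204=1  205=6
Turnaround(203) = completion − arrival = 30 − 3 = 27

27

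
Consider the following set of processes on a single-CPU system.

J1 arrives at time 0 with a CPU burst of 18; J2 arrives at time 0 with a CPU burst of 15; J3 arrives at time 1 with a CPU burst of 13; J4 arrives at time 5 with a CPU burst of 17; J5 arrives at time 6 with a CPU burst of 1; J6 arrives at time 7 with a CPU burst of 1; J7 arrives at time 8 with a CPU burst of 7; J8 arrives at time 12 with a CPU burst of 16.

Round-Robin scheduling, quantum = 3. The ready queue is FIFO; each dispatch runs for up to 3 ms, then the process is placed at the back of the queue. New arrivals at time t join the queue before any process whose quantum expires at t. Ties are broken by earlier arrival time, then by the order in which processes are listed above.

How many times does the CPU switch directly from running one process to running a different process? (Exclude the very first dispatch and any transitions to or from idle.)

Timeline: | J1 0-3 | J2 3-6 | J3 6-9 | J1 9-12 | J4 12-15 | J5 15-16 | J2 16-19 | J6 19-20 | J7 20-23 | J3 23-26 | J8 26-29 | J1 29-32 | J4 32-35 | J2 35-38 | J7 38-41 | J3 41-44 | J8 44-47 | J1 47-50 | J4 50-53 | J2 53-56 | J7 56-57 | J3 57-60 | J8 60-63 | J1 63-66 | J4 66-69 | J2 69-72 | J3 72-73 | J8 73-76 | J1 76-79 | J4 79-82 | J8 82-85 | J4 85-87 | J8 87-88 |
Completion: J1=79  J2=72  J3=73  J4=87  J5=16  J6=20  J7=57  J8=88

32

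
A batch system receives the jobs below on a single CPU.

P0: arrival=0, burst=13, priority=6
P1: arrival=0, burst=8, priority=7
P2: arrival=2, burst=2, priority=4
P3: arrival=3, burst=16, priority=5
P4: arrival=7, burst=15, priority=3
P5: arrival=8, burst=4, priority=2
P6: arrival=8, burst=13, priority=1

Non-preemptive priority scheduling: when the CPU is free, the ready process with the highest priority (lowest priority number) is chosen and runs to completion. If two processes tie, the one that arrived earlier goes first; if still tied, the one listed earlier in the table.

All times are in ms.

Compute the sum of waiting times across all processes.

Timeline: | P0 0-13 | P6 13-26 | P5 26-30 | P4 30-45 | P2 45-47 | P3 47-63 | P1 63-71 |
Completion: P0=13  P1=71  P2=47  P3=63  P4=45  P5=30  P6=26
Turnaround (C−A): P0=13  P1=71  P2=45  P3=60  P4=38  P5=22  P6=18
Waiting = turnaround − burst: P0=0, P1=63, P2=43, P3=44, P4=23, P5=18, P6=5
Total waiting = 0 + 63 + 43 + 44 + 23 + 18 + 5 = 196

196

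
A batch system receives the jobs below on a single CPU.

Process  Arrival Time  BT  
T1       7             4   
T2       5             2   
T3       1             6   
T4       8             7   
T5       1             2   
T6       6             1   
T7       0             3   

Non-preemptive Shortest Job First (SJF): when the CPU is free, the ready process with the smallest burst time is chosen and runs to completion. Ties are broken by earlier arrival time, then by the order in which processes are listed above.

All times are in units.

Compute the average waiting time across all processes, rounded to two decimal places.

Schedule: | T7 0-3 | T5 3-5 | T2 5-7 | T6 7-8 | T1 8-12 | T3 12-18 | T4 18-25 |
Completion: T1=12  T2=7  T3=18  T4=25  T5=5  T6=8  T7=3
Turnaround (C−A): T1=5  T2=2  T3=17  T4=17  T5=4  T6=2  T7=3
Waiting times: T1=1, T2=0, T3=11, T4=10, T5=2, T6=1, T7=0
Average waiting = (1+0+11+10+2+1+0) / 7 = 25/7 = 3.57

3.57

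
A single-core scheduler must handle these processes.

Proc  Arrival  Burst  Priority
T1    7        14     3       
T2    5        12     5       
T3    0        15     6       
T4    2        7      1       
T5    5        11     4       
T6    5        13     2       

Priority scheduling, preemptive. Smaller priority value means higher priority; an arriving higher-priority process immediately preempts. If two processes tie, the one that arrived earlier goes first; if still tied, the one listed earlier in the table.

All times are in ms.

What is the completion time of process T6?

Timeline: | T3 0-2 | T4 2-9 | T6 9-22 | T1 22-36 | T5 36-47 | T2 47-59 | T3 59-72 |
Completion: T1=36  T2=59  T3=72  T4=9  T5=47  T6=22
Turnaround (C−A): T1=29  T2=54  T3=72  T4=7  T5=42  T6=17

22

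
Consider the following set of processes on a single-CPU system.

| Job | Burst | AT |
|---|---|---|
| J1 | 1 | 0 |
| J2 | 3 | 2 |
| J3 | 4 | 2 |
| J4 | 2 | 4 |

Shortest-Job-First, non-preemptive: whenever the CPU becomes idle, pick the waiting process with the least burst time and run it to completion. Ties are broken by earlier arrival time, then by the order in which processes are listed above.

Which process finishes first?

J1

Timeline: | J1 0-1 | idle 1-2 | J2 2-5 | J4 5-7 | J3 7-11 |
Completion: J1=1  J2=5  J3=11  J4=7
Turnaround (C−A): J1=1  J2=3  J3=9  J4=3
Finish order: J1 → J2 → J4 → J3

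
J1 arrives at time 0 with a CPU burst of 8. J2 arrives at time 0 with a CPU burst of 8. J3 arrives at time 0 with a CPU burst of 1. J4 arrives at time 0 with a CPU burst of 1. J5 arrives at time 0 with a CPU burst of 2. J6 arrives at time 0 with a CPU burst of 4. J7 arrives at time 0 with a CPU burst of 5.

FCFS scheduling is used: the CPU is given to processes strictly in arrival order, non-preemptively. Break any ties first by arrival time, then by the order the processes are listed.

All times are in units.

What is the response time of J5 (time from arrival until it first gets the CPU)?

18

Schedule: | J1 0-8 | J2 8-16 | J3 16-17 | J4 17-18 | J5 18-20 | J6 20-24 | J7 24-29 |
Completion: J1=8  J2=16  J3=17  J4=18  J5=20  J6=24  J7=29
Response(J5) = first start − arrival = 18 − 0 = 18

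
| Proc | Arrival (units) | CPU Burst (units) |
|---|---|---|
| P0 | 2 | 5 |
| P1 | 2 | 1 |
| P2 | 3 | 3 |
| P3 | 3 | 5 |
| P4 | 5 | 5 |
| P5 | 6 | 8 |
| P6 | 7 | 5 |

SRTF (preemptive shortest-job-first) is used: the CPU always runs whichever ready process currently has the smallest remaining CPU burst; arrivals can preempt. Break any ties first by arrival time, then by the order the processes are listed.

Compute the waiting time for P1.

0

Timeline: | idle 0-2 | P1 2-3 | P2 3-6 | P0 6-11 | P3 11-16 | P4 16-21 | P6 21-26 | P5 26-34 |
Completion: P0=11  P1=3  P2=6  P3=16  P4=21  P5=34  P6=26
Turnaround (C−A): P0=9  P1=1  P2=3  P3=13  P4=16  P5=28  P6=19
Waiting(P1) = turnaround − burst = 1 − 1 = 0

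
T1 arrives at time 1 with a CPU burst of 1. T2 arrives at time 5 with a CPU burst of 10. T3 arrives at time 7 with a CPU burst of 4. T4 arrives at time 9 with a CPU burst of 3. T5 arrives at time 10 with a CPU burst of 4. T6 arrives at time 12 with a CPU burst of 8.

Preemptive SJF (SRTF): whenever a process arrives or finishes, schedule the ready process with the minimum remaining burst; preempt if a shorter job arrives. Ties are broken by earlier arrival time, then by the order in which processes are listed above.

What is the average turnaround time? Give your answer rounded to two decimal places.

Gantt: | idle 0-1 | T1 1-2 | idle 2-5 | T2 5-7 | T3 7-11 | T4 11-14 | T5 14-18 | T2 18-26 | T6 26-34 |
Completion: T1=2  T2=26  T3=11  T4=14  T5=18  T6=34
Turnaround (C−A): T1=1  T2=21  T3=4  T4=5  T5=8  T6=22
Turnaround times: T1=1, T2=21, T3=4, T4=5, T5=8, T6=22
Average turnaround = (1+21+4+5+8+22) / 6 = 61/6 = 10.17

10.17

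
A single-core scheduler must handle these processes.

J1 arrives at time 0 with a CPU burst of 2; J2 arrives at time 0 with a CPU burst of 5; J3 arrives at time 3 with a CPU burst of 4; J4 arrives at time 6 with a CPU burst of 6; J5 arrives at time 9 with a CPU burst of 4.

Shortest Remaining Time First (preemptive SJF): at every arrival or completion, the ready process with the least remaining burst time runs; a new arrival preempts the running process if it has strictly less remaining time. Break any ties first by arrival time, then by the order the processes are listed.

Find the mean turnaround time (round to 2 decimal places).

7.60

Gantt: | J1 0-2 | J2 2-7 | J3 7-11 | J5 11-15 | J4 15-21 |
Completion: J1=2  J2=7  J3=11  J4=21  J5=15
Turnaround (C−A): J1=2  J2=7  J3=8  J4=15  J5=6
Turnaround times: J1=2, J2=7, J3=8, J4=15, J5=6
Average turnaround = (2+7+8+15+6) / 5 = 38/5 = 7.60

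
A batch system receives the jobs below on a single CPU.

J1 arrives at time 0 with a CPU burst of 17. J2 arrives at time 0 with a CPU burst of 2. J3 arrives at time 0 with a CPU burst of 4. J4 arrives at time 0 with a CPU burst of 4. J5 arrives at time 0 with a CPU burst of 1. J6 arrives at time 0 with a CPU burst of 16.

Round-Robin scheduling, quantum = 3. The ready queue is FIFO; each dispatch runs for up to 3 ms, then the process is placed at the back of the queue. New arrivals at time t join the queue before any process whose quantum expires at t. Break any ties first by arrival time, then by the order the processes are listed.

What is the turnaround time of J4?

20

Gantt: | J1 0-3 | J2 3-5 | J3 5-8 | J4 8-11 | J5 11-12 | J6 12-15 | J1 15-18 | J3 18-19 | J4 19-20 | J6 20-23 | J1 23-26 | J6 26-29 | J1 29-32 | J6 32-35 | J1 35-38 | J6 38-41 | J1 41-43 | J6 43-44 |
Completion: J1=43  J2=5  J3=19  J4=20  J5=12  J6=44
Turnaround(J4) = completion − arrival = 20 − 0 = 20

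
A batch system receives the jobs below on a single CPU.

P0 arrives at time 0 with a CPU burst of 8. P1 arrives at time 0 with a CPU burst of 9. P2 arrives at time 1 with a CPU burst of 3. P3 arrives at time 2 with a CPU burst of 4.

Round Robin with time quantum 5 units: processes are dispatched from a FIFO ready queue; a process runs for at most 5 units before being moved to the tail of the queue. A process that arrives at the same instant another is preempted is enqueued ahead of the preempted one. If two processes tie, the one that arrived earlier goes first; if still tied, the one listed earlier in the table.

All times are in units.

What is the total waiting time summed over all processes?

47

Schedule: | P0 0-5 | P1 5-10 | P2 10-13 | P3 13-17 | P0 17-20 | P1 20-24 |
Completion: P0=20  P1=24  P2=13  P3=17
Turnaround (C−A): P0=20  P1=24  P2=12  P3=15
Waiting = turnaround − burst: P0=12, P1=15, P2=9, P3=11
Total waiting = 12 + 15 + 9 + 11 = 47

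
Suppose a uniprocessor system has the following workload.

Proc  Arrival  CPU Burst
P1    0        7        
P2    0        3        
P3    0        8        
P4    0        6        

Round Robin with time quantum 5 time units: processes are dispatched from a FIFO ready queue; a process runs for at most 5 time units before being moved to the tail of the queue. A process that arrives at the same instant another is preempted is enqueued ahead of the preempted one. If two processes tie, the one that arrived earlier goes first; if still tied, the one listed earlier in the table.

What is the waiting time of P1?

13

Schedule: | P1 0-5 | P2 5-8 | P3 8-13 | P4 13-18 | P1 18-20 | P3 20-23 | P4 23-24 |
Completion: P1=20  P2=8  P3=23  P4=24
Turnaround (C−A): P1=20  P2=8  P3=23  P4=24
Waiting(P1) = turnaround − burst = 20 − 7 = 13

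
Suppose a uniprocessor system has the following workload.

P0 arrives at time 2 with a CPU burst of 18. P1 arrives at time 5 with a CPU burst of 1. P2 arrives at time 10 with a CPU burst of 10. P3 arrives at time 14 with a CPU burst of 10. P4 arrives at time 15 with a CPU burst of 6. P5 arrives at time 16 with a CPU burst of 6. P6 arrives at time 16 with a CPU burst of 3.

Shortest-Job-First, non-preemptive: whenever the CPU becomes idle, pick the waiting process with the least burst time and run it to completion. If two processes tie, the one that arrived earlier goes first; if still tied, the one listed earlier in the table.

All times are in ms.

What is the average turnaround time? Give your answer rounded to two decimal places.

Gantt: | idle 0-2 | P0 2-20 | P1 20-21 | P6 21-24 | P4 24-30 | P5 30-36 | P2 36-46 | P3 46-56 |
Completion: P0=20  P1=21  P2=46  P3=56  P4=30  P5=36  P6=24
Turnaround times: P0=18, P1=16, P2=36, P3=42, P4=15, P5=20, P6=8
Average turnaround = (18+16+36+42+15+20+8) / 7 = 155/7 = 22.14

22.14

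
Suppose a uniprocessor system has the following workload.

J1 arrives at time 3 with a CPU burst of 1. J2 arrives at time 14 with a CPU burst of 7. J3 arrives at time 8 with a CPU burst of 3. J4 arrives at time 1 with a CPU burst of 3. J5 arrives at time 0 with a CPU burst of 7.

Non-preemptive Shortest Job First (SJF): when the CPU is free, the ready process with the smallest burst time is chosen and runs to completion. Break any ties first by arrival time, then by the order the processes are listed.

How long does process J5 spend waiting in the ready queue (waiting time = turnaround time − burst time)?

0

Schedule: | J5 0-7 | J1 7-8 | J4 8-11 | J3 11-14 | J2 14-21 |
Completion: J1=8  J2=21  J3=14  J4=11  J5=7
Waiting(J5) = turnaround − burst = 7 − 7 = 0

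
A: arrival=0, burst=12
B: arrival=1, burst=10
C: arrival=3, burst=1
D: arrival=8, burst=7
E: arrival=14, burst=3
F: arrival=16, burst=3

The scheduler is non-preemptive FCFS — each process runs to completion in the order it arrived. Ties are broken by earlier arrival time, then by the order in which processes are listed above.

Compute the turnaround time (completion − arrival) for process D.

Schedule: | A 0-12 | B 12-22 | C 22-23 | D 23-30 | E 30-33 | F 33-36 |
Completion: A=12  B=22  C=23  D=30  E=33  F=36
Turnaround(D) = completion − arrival = 30 − 8 = 22

22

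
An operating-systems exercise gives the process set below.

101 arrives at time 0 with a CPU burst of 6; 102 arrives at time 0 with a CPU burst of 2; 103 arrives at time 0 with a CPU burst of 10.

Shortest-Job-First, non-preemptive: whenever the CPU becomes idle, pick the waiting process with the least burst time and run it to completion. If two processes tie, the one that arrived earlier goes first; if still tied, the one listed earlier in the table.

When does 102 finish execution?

Timeline: | 102 0-2 | 101 2-8 | 103 8-18 |
Completion: 101=8  102=2  103=18
Turnaround (C−A): 101=8  102=2  103=18

2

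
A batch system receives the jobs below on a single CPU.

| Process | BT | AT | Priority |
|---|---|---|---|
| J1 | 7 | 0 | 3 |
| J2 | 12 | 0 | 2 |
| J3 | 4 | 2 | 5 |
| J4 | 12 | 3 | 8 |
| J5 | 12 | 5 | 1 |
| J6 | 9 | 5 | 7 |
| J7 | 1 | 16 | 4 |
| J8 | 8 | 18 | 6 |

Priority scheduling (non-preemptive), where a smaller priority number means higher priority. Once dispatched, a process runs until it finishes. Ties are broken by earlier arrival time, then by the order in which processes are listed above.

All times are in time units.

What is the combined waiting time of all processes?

183

Schedule: | J2 0-12 | J5 12-24 | J1 24-31 | J7 31-32 | J3 32-36 | J8 36-44 | J6 44-53 | J4 53-65 |
Completion: J1=31  J2=12  J3=36  J4=65  J5=24  J6=53  J7=32  J8=44
Waiting = turnaround − burst: J1=24, J2=0, J3=30, J4=50, J5=7, J6=39, J7=15, J8=18
Total waiting = 24 + 0 + 30 + 50 + 7 + 39 + 15 + 18 = 183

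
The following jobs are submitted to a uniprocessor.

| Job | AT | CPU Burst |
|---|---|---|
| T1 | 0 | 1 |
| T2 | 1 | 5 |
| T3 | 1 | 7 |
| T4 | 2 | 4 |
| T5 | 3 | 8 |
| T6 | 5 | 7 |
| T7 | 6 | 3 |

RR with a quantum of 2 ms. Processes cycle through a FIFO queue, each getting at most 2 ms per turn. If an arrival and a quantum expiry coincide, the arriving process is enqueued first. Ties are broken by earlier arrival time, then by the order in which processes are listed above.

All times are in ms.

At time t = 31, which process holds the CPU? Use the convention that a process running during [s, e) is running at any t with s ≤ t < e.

Gantt: | T1 0-1 | T2 1-3 | T3 3-5 | T4 5-7 | T5 7-9 | T2 9-11 | T6 11-13 | T3 13-15 | T7 15-17 | T4 17-19 | T5 19-21 | T2 21-22 | T6 22-24 | T3 24-26 | T7 26-27 | T5 27-29 | T6 29-31 | T3 31-32 | T5 32-34 | T6 34-35 |
Completion: T1=1  T2=22  T3=32  T4=19  T5=34  T6=35  T7=27

T3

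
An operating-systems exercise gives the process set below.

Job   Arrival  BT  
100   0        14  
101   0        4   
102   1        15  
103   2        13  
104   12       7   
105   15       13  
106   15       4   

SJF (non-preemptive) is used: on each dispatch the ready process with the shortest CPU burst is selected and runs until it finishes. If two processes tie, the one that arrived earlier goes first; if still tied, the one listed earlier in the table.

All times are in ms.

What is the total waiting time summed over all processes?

Gantt: | 101 0-4 | 103 4-17 | 106 17-21 | 104 21-28 | 105 28-41 | 100 41-55 | 102 55-70 |
Completion: 100=55  101=4  102=70  103=17  104=28  105=41  106=21
Waiting = turnaround − burst: 100=41, 101=0, 102=54, 103=2, 104=9, 105=13, 106=2
Total waiting = 41 + 0 + 54 + 2 + 9 + 13 + 2 = 121

121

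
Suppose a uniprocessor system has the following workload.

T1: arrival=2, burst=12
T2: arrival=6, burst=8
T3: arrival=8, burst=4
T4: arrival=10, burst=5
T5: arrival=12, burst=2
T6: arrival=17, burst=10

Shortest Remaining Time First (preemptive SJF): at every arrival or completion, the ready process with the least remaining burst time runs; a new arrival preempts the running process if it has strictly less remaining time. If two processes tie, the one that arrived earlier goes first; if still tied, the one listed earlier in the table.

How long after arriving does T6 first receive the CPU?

16

Timeline: | idle 0-2 | T1 2-8 | T3 8-12 | T5 12-14 | T4 14-19 | T1 19-25 | T2 25-33 | T6 33-43 |
Completion: T1=25  T2=33  T3=12  T4=19  T5=14  T6=43
Turnaround (C−A): T1=23  T2=27  T3=4  T4=9  T5=2  T6=26
Response(T6) = first start − arrival = 33 − 17 = 16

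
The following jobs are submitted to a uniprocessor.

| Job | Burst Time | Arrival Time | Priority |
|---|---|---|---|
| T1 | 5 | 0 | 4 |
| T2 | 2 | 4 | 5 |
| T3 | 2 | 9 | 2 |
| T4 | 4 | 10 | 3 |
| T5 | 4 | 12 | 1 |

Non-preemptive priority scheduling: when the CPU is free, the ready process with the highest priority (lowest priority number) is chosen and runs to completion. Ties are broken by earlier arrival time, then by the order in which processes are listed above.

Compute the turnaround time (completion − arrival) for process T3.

Timeline: | T1 0-5 | T2 5-7 | idle 7-9 | T3 9-11 | T4 11-15 | T5 15-19 |
Completion: T1=5  T2=7  T3=11  T4=15  T5=19
Turnaround (C−A): T1=5  T2=3  T3=2  T4=5  T5=7
Turnaround(T3) = completion − arrival = 11 − 9 = 2

2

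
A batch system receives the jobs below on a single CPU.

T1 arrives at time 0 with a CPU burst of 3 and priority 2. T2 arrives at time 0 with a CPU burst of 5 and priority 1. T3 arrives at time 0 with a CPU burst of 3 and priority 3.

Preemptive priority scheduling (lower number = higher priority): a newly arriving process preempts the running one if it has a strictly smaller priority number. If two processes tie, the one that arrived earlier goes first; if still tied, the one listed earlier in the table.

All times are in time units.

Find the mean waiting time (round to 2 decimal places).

4.33

Gantt: | T2 0-5 | T1 5-8 | T3 8-11 |
Completion: T1=8  T2=5  T3=11
Waiting times: T1=5, T2=0, T3=8
Average waiting = (5+0+8) / 3 = 13/3 = 4.33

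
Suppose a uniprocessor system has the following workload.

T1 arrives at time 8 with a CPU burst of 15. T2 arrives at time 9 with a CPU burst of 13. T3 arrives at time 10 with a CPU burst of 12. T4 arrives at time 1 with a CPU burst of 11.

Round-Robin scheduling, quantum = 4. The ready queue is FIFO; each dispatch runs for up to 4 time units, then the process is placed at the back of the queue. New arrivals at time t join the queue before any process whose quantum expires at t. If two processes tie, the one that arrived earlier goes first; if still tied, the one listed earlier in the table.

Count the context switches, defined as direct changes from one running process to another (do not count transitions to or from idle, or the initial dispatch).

Gantt: | idle 0-1 | T4 1-9 | T1 9-13 | T2 13-17 | T4 17-20 | T3 20-24 | T1 24-28 | T2 28-32 | T3 32-36 | T1 36-40 | T2 40-44 | T3 44-48 | T1 48-51 | T2 51-52 |
Completion: T1=51  T2=52  T3=48  T4=20
Turnaround (C−A): T1=43  T2=43  T3=38  T4=19

12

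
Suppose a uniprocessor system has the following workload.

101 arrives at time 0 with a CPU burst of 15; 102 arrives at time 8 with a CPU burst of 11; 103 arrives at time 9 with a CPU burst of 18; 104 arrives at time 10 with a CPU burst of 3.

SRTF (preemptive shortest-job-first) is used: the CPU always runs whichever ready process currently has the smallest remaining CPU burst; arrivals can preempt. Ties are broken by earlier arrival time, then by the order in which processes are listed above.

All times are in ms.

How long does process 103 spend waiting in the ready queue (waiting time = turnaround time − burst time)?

20

Schedule: | 101 0-10 | 104 10-13 | 101 13-18 | 102 18-29 | 103 29-47 |
Completion: 101=18  102=29  103=47  104=13
Waiting(103) = turnaround − burst = 38 − 18 = 20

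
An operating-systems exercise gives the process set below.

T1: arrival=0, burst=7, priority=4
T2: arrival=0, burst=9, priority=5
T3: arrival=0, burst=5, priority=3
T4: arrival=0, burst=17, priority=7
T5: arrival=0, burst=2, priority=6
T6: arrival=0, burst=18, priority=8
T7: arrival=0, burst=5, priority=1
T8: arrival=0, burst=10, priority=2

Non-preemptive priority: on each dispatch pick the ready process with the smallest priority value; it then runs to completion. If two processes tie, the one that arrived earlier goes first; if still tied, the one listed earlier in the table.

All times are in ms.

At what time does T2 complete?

Timeline: | T7 0-5 | T8 5-15 | T3 15-20 | T1 20-27 | T2 27-36 | T5 36-38 | T4 38-55 | T6 55-73 |
Completion: T1=27  T2=36  T3=20  T4=55  T5=38  T6=73  T7=5  T8=15
Turnaround (C−A): T1=27  T2=36  T3=20  T4=55  T5=38  T6=73  T7=5  T8=15

36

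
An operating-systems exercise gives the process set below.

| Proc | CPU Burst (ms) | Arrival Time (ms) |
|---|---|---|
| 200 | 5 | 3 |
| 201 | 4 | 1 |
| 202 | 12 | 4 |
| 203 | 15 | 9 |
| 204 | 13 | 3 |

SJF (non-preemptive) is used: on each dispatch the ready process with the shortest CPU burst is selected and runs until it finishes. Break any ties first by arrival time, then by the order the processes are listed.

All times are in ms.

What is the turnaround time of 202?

Timeline: | idle 0-1 | 201 1-5 | 200 5-10 | 202 10-22 | 204 22-35 | 203 35-50 |
Completion: 200=10  201=5  202=22  203=50  204=35
Turnaround (C−A): 200=7  201=4  202=18  203=41  204=32
Turnaround(202) = completion − arrival = 22 − 4 = 18

18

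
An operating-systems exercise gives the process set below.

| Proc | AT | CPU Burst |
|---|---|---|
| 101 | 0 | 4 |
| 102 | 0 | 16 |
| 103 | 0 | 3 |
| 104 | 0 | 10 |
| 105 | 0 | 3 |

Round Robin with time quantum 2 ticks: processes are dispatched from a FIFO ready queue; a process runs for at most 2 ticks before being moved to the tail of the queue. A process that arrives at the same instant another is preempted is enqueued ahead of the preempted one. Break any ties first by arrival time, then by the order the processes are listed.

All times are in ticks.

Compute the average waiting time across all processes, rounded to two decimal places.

15.00

Timeline: | 101 0-2 | 102 2-4 | 103 4-6 | 104 6-8 | 105 8-10 | 101 10-12 | 102 12-14 | 103 14-15 | 104 15-17 | 105 17-18 | 102 18-20 | 104 20-22 | 102 22-24 | 104 24-26 | 102 26-28 | 104 28-30 | 102 30-36 |
Completion: 101=12  102=36  103=15  104=30  105=18
Waiting times: 101=8, 102=20, 103=12, 104=20, 105=15
Average waiting = (8+20+12+20+15) / 5 = 75/5 = 15.00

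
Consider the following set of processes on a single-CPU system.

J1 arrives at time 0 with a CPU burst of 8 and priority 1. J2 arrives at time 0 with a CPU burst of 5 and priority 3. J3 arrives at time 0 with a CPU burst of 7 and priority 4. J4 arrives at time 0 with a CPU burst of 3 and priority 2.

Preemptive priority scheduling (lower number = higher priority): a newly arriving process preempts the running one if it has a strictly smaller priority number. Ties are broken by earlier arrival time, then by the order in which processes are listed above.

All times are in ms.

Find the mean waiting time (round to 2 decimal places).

Schedule: | J1 0-8 | J4 8-11 | J2 11-16 | J3 16-23 |
Completion: J1=8  J2=16  J3=23  J4=11
Waiting times: J1=0, J2=11, J3=16, J4=8
Average waiting = (0+11+16+8) / 4 = 35/4 = 8.75

8.75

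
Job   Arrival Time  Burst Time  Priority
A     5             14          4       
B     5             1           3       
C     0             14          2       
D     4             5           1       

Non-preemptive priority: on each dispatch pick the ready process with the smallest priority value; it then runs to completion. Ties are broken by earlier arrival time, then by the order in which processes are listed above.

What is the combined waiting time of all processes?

Timeline: | C 0-14 | D 14-19 | B 19-20 | A 20-34 |
Completion: A=34  B=20  C=14  D=19
Turnaround (C−A): A=29  B=15  C=14  D=15
Waiting = turnaround − burst: A=15, B=14, C=0, D=10
Total waiting = 15 + 14 + 0 + 10 = 39

39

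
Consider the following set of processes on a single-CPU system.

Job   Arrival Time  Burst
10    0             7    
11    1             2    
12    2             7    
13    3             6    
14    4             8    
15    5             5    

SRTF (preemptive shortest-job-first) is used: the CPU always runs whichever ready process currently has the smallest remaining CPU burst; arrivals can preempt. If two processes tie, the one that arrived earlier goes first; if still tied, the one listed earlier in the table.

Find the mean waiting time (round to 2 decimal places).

9.67

Schedule: | 10 0-1 | 11 1-3 | 10 3-9 | 15 9-14 | 13 14-20 | 12 20-27 | 14 27-35 |
Completion: 10=9  11=3  12=27  13=20  14=35  15=14
Turnaround (C−A): 10=9  11=2  12=25  13=17  14=31  15=9
Waiting times: 10=2, 11=0, 12=18, 13=11, 14=23, 15=4
Average waiting = (2+0+18+11+23+4) / 6 = 58/6 = 9.67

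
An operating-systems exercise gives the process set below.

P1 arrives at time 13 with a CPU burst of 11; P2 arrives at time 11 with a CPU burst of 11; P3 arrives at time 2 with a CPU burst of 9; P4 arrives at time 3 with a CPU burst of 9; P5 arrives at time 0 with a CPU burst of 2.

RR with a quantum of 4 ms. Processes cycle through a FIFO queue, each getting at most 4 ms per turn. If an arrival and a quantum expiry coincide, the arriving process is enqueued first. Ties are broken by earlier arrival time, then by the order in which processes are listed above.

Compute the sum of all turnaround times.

Gantt: | P5 0-2 | P3 2-6 | P4 6-10 | P3 10-14 | P4 14-18 | P2 18-22 | P1 22-26 | P3 26-27 | P4 27-28 | P2 28-32 | P1 32-36 | P2 36-39 | P1 39-42 |
Completion: P1=42  P2=39  P3=27  P4=28  P5=2
Turnaround (C−A): P1=29  P2=28  P3=25  P4=25  P5=2
Turnaround = completion − arrival: P1=29, P2=28, P3=25, P4=25, P5=2
Total turnaround = 29 + 28 + 25 + 25 + 2 = 109

109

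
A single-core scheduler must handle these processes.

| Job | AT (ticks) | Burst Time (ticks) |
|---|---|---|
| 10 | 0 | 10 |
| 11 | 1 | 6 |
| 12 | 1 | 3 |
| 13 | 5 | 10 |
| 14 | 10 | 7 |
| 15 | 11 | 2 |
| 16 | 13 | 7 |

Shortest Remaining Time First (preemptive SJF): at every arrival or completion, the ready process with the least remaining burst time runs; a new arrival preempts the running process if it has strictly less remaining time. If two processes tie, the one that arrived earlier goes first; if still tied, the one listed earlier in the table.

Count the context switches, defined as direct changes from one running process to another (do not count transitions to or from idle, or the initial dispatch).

8

Schedule: | 10 0-1 | 12 1-4 | 11 4-10 | 14 10-11 | 15 11-13 | 14 13-19 | 16 19-26 | 10 26-35 | 13 35-45 |
Completion: 10=35  11=10  12=4  13=45  14=19  15=13  16=26
Turnaround (C−A): 10=35  11=9  12=3  13=40  14=9  15=2  16=13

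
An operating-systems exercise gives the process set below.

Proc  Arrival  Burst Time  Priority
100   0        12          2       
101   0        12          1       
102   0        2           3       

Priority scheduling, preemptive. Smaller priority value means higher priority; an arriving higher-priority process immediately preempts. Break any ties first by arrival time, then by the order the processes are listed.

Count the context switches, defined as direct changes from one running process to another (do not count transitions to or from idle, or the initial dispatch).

2

Schedule: | 101 0-12 | 100 12-24 | 102 24-26 |
Completion: 100=24  101=12  102=26
Turnaround (C−A): 100=24  101=12  102=26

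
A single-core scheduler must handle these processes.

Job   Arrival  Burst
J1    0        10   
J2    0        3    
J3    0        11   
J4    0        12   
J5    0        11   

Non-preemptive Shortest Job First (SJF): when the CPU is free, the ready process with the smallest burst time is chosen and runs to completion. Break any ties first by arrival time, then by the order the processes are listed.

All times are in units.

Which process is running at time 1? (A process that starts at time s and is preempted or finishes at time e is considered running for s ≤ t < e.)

Timeline: | J2 0-3 | J1 3-13 | J3 13-24 | J5 24-35 | J4 35-47 |
Completion: J1=13  J2=3  J3=24  J4=47  J5=35

J2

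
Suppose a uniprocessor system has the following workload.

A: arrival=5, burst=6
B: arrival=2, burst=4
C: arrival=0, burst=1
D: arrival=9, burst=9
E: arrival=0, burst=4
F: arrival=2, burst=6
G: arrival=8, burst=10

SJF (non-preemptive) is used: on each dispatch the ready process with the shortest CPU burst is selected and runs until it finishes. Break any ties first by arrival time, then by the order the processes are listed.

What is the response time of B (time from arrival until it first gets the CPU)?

Timeline: | C 0-1 | E 1-5 | B 5-9 | F 9-15 | A 15-21 | D 21-30 | G 30-40 |
Completion: A=21  B=9  C=1  D=30  E=5  F=15  G=40
Turnaround (C−A): A=16  B=7  C=1  D=21  E=5  F=13  G=32
Response(B) = first start − arrival = 5 − 2 = 3

3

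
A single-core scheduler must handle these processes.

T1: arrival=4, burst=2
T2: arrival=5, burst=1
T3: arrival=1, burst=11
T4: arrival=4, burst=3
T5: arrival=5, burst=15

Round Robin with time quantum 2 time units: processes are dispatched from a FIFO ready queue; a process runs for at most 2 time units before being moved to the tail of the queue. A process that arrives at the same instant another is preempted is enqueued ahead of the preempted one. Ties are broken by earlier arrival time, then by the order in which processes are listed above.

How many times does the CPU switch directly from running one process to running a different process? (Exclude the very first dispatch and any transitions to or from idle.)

13

Schedule: | idle 0-1 | T3 1-5 | T1 5-7 | T4 7-9 | T2 9-10 | T5 10-12 | T3 12-14 | T4 14-15 | T5 15-17 | T3 17-19 | T5 19-21 | T3 21-23 | T5 23-25 | T3 25-26 | T5 26-33 |
Completion: T1=7  T2=10  T3=26  T4=15  T5=33
Turnaround (C−A): T1=3  T2=5  T3=25  T4=11  T5=28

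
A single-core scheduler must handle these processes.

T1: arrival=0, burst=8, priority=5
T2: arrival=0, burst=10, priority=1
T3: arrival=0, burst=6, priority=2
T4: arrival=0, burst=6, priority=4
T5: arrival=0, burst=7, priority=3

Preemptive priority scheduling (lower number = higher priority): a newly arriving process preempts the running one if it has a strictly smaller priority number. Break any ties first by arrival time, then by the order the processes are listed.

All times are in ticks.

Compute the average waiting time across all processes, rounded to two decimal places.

15.60

Schedule: | T2 0-10 | T3 10-16 | T5 16-23 | T4 23-29 | T1 29-37 |
Completion: T1=37  T2=10  T3=16  T4=29  T5=23
Waiting times: T1=29, T2=0, T3=10, T4=23, T5=16
Average waiting = (29+0+10+23+16) / 5 = 78/5 = 15.60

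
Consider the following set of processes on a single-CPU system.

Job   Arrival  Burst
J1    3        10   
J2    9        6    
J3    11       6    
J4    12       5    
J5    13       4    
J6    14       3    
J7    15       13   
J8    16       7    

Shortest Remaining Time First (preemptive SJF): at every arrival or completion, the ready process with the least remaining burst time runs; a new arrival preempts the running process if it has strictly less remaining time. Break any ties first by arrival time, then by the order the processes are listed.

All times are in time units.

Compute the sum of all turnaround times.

151

Gantt: | idle 0-3 | J1 3-13 | J5 13-17 | J6 17-20 | J4 20-25 | J2 25-31 | J3 31-37 | J8 37-44 | J7 44-57 |
Completion: J1=13  J2=31  J3=37  J4=25  J5=17  J6=20  J7=57  J8=44
Turnaround = completion − arrival: J1=10, J2=22, J3=26, J4=13, J5=4, J6=6, J7=42, J8=28
Total turnaround = 10 + 22 + 26 + 13 + 4 + 6 + 42 + 28 = 151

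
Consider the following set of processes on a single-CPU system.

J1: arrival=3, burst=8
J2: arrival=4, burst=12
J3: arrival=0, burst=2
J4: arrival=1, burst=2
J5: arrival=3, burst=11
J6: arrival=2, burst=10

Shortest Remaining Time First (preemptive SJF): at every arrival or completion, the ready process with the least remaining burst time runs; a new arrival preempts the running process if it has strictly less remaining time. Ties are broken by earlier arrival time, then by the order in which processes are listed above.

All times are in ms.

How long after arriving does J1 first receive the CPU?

1

Timeline: | J3 0-2 | J4 2-4 | J1 4-12 | J6 12-22 | J5 22-33 | J2 33-45 |
Completion: J1=12  J2=45  J3=2  J4=4  J5=33  J6=22
Response(J1) = first start − arrival = 4 − 3 = 1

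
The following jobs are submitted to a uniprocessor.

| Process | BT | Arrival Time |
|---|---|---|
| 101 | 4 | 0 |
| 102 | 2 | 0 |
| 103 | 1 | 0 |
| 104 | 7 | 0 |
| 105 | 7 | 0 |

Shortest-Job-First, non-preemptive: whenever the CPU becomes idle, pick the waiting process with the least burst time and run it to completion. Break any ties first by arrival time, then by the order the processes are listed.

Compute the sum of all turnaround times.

Timeline: | 103 0-1 | 102 1-3 | 101 3-7 | 104 7-14 | 105 14-21 |
Completion: 101=7  102=3  103=1  104=14  105=21
Turnaround = completion − arrival: 101=7, 102=3, 103=1, 104=14, 105=21
Total turnaround = 7 + 3 + 1 + 14 + 21 = 46

46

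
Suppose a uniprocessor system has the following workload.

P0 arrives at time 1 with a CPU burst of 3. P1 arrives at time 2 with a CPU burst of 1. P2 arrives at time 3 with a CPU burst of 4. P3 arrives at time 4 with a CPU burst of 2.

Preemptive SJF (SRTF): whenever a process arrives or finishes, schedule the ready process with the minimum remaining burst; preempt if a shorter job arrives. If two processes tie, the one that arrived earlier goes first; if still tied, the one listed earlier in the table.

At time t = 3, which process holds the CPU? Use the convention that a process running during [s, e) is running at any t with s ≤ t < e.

P0

Timeline: | idle 0-1 | P0 1-2 | P1 2-3 | P0 3-5 | P3 5-7 | P2 7-11 |
Completion: P0=5  P1=3  P2=11  P3=7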